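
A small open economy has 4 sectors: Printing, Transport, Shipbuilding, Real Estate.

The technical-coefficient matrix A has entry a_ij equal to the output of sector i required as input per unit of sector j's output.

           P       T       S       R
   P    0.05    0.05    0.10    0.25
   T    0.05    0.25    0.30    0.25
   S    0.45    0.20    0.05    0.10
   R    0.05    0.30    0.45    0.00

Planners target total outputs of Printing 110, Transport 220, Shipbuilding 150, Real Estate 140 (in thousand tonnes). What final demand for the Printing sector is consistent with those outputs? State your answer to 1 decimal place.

d_P = 43.5

I − A =
  [   0.95    -0.05    -0.10    -0.25]
  [  -0.05     0.75    -0.30    -0.25]
  [  -0.45    -0.20     0.95    -0.10]
  [  -0.05    -0.30    -0.45     1.00]
d = (I − A) x:
  d_P = (+0.95)·110 + (-0.05)·220 + (-0.10)·150 + (-0.25)·140 = 43.5
  d_T = (-0.05)·110 + (+0.75)·220 + (-0.30)·150 + (-0.25)·140 = 79.5
  d_S = (-0.45)·110 + (-0.20)·220 + (+0.95)·150 + (-0.10)·140 = 35.0
  d_R = (-0.05)·110 + (-0.30)·220 + (-0.45)·150 + (+1.00)·140 = 1.0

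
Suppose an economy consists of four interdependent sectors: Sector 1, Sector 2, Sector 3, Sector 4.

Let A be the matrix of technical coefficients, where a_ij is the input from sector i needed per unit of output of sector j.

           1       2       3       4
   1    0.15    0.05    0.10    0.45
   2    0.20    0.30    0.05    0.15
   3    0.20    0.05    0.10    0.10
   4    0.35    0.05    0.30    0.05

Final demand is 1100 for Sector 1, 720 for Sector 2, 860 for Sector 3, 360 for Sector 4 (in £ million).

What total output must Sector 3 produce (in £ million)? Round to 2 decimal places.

x_3 = 1955.49

I − A =
  [   0.85    -0.05    -0.10    -0.45]
  [  -0.20     0.70    -0.05    -0.15]
  [  -0.20    -0.05     0.90    -0.10]
  [  -0.35    -0.05    -0.30     0.95]
Compute the cofactors C_ij = (−1)^(i+j)·(3×3 minor ij) of I−A; the adjugate is their transpose:
adj(I−A) = Cᵀ =
  [ 0.565875   0.073500   0.166000   0.297125]
  [ 0.232500   0.510000   0.122000   0.203500]
  [ 0.169125   0.052500   0.432000   0.133875]
  [ 0.274125   0.070500   0.204000   0.508875]
det(I−A) = Σ_j (I−A)_1j·C_1j = (0.85)(0.565875) + (-0.05)(0.232500) + (-0.10)(0.169125) + (-0.45)(0.274125) = 0.3291
(I − A)⁻¹ = adj(I−A) / det(I−A) ≈
  [   1.7195     0.2233     0.5044     0.9028]
  [   0.7065     1.5497     0.3707     0.6184]
  [   0.5139     0.1595     1.3127     0.4068]
  [   0.8330     0.2142     0.6199     1.5463]
x = (I − A)⁻¹ d = adj(I−A)·d / det(I−A), with det(I−A) = 0.3291:
  x_1 = (0.565875·1100 + 0.073500·720 + 0.166000·860 + 0.297125·360) / 0.3291 = 925.1075 / 0.3291 ≈ 2811.02
  x_2 = (0.232500·1100 + 0.510000·720 + 0.122000·860 + 0.203500·360) / 0.3291 = 801.13 / 0.3291 ≈ 2434.31
  x_3 = (0.169125·1100 + 0.052500·720 + 0.432000·860 + 0.133875·360) / 0.3291 = 643.5525 / 0.3291 ≈ 1955.49
  x_4 = (0.274125·1100 + 0.070500·720 + 0.204000·860 + 0.508875·360) / 0.3291 = 710.9325 / 0.3291 ≈ 2160.23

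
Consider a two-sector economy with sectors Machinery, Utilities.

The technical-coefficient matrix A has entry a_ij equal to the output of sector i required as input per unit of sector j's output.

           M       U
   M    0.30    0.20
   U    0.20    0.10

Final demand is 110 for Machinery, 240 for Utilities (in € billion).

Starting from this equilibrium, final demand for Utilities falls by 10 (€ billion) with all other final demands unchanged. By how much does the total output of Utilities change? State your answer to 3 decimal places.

Δx_U = -11.864

I − A =
  [   0.70    -0.20]
  [  -0.20     0.90]
det(I−A) = (0.70)(0.90) − (-0.20)(-0.20) = 0.5900
adj(I−A) = [[0.90, 0.20], [0.20, 0.70]]
(I − A)⁻¹ = adj(I−A) / det(I−A) ≈
  [   1.5254     0.3390]
  [   0.3390     1.1864]
Δx = (I − A)⁻¹ Δd with Δd having -10 in the Utilities component and 0 elsewhere.
So Δx_U = L_UU · (-10), where L_UU = adj(I−A)_UU / det(I−A) = 0.70 / 0.5900.
Δx_U = 0.70 × (-10) / 0.5900 = -7.00 / 0.5900 ≈ -11.864.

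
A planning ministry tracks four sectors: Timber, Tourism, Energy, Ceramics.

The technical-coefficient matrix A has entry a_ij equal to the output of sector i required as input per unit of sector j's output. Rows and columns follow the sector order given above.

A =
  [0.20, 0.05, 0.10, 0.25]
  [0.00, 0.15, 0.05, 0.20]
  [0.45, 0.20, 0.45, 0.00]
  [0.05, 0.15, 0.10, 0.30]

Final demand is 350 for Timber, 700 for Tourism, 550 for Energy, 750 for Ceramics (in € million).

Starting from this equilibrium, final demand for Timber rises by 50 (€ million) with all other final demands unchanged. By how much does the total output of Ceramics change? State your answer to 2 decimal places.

Δx_4 = 16.41

I − A =
  [   0.80    -0.05    -0.10    -0.25]
  [   0.00     0.85    -0.05    -0.20]
  [  -0.45    -0.20     0.55     0.00]
  [  -0.05    -0.15    -0.10     0.70]
Compute the cofactors C_ij = (−1)^(i+j)·(3×3 minor ij) of I−A; the adjugate is their transpose:
adj(I−A) = Cᵀ =
  [ 0.299750   0.058875   0.082375   0.123875]
  [ 0.030250   0.258375   0.044375   0.084625]
  [ 0.256250   0.142125   0.440875   0.132125]
  [ 0.064500   0.079875   0.078375   0.326625]
det(I−A) = Σ_j (I−A)_1j·C_1j = (0.80)(0.299750) + (-0.05)(0.030250) + (-0.10)(0.256250) + (-0.25)(0.064500) = 0.1965375
(I − A)⁻¹ = adj(I−A) / det(I−A) ≈
  [   1.5252     0.2996     0.4191     0.6303]
  [   0.1539     1.3146     0.2258     0.4306]
  [   1.3038     0.7231     2.2432     0.6723]
  [   0.3282     0.4064     0.3988     1.6619]
Δx = (I − A)⁻¹ Δd with Δd having +50 in the Timber component and 0 elsewhere.
So Δx_4 = L_41 · (+50), where L_41 = adj(I−A)_41 / det(I−A) = 0.064500 / 0.1965375.
Δx_4 = 0.064500 × (+50) / 0.1965375 = 3.225 / 0.1965375 ≈ 16.41.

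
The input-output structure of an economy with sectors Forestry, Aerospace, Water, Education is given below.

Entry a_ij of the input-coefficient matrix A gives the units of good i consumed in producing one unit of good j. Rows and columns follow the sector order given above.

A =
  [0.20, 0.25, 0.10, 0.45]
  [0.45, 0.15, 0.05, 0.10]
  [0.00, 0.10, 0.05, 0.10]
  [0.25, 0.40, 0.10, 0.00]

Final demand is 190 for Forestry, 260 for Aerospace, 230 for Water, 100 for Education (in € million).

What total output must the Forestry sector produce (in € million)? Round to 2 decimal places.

I − A =
  [   0.80    -0.25    -0.10    -0.45]
  [  -0.45     0.85    -0.05    -0.10]
  [   0.00    -0.10     0.95    -0.10]
  [  -0.25    -0.40    -0.10     1.00]
Compute the cofactors C_ij = (−1)^(i+j)·(3×3 minor ij) of I−A; the adjugate is their transpose:
adj(I−A) = Cᵀ =
  [ 0.753000   0.424500   0.143250   0.395625]
  [ 0.448000   0.642625   0.110125   0.276875]
  [ 0.086750   0.107000   0.352625   0.085000]
  [ 0.376125   0.373875   0.115125   0.530625]
det(I−A) = Σ_j (I−A)_1j·C_1j = (0.80)(0.753000) + (-0.25)(0.448000) + (-0.10)(0.086750) + (-0.45)(0.376125) = 0.31246875
(I − A)⁻¹ = adj(I−A) / det(I−A) ≈
  [   2.4098     1.3585     0.4584     1.2661]
  [   1.4337     2.0566     0.3524     0.8861]
  [   0.2776     0.3424     1.1285     0.2720]
  [   1.2037     1.1965     0.3684     1.6982]
x = (I − A)⁻¹ d = adj(I−A)·d / det(I−A), with det(I−A) = 0.31246875:
  x_F = (0.753000·190 + 0.424500·260 + 0.143250·230 + 0.395625·100) / 0.31246875 = 325.95 / 0.31246875 ≈ 1043.14
  x_A = (0.448000·190 + 0.642625·260 + 0.110125·230 + 0.276875·100) / 0.31246875 = 305.21875 / 0.31246875 ≈ 976.80
  x_W = (0.086750·190 + 0.107000·260 + 0.352625·230 + 0.085000·100) / 0.31246875 = 133.90625 / 0.31246875 ≈ 428.54
  x_E = (0.376125·190 + 0.373875·260 + 0.115125·230 + 0.530625·100) / 0.31246875 = 248.2125 / 0.31246875 ≈ 794.36

x_F = 1043.14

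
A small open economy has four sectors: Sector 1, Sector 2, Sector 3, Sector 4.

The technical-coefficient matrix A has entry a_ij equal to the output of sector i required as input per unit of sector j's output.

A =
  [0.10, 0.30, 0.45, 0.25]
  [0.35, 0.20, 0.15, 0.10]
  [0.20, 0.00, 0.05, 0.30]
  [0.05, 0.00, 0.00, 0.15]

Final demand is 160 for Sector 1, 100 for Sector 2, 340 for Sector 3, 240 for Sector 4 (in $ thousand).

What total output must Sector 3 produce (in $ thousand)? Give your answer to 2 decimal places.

x_3 = 629.01

I − A =
  [   0.90    -0.30    -0.45    -0.25]
  [  -0.35     0.80    -0.15    -0.10]
  [  -0.20     0.00     0.95    -0.30]
  [  -0.05     0.00     0.00     0.85]
Compute the cofactors C_ij = (−1)^(i+j)·(3×3 minor ij) of I−A; the adjugate is their transpose:
adj(I−A) = Cᵀ =
  [ 0.646000   0.242250   0.344250   0.340000]
  [ 0.315125   0.631625   0.249000   0.254875]
  [ 0.148000   0.055500   0.511250   0.230500]
  [ 0.038000   0.014250   0.020250   0.503250]
det(I−A) = Σ_j (I−A)_1j·C_1j = (0.90)(0.646000) + (-0.30)(0.315125) + (-0.45)(0.148000) + (-0.25)(0.038000) = 0.4107625
(I − A)⁻¹ = adj(I−A) / det(I−A) ≈
  [   1.5727     0.5898     0.8381     0.8277]
  [   0.7672     1.5377     0.6062     0.6205]
  [   0.3603     0.1351     1.2446     0.5612]
  [   0.0925     0.0347     0.0493     1.2252]
x = (I − A)⁻¹ d = adj(I−A)·d / det(I−A), with det(I−A) = 0.4107625:
  x_1 = (0.646000·160 + 0.242250·100 + 0.344250·340 + 0.340000·240) / 0.4107625 = 326.23 / 0.4107625 ≈ 794.21
  x_2 = (0.315125·160 + 0.631625·100 + 0.249000·340 + 0.254875·240) / 0.4107625 = 259.4125 / 0.4107625 ≈ 631.54
  x_3 = (0.148000·160 + 0.055500·100 + 0.511250·340 + 0.230500·240) / 0.4107625 = 258.375 / 0.4107625 ≈ 629.01
  x_4 = (0.038000·160 + 0.014250·100 + 0.020250·340 + 0.503250·240) / 0.4107625 = 135.17 / 0.4107625 ≈ 329.07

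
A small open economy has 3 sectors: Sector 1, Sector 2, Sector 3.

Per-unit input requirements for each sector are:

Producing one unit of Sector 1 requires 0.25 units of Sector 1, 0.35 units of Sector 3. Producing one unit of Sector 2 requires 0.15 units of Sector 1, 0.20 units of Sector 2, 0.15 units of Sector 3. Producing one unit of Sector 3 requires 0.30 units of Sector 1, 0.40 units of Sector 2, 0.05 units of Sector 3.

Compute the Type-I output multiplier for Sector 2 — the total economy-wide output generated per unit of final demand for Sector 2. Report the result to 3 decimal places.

I − A =
  [   0.75    -0.15    -0.30]
  [   0.00     0.80    -0.40]
  [  -0.35    -0.15     0.95]
Cofactors of I−A, C_ij = (−1)^(i+j)·(minor ij) (rows/columns in the sector order above):
  C_11 = (0.80)(0.95) − (-0.40)(-0.15) = 0.7000
  C_12 = −[(0.00)(0.95) − (-0.40)(-0.35)] = 0.1400
  C_13 = (0.00)(-0.15) − (0.80)(-0.35) = 0.2800
  C_21 = −[(-0.15)(0.95) − (-0.30)(-0.15)] = 0.1875
  C_22 = (0.75)(0.95) − (-0.30)(-0.35) = 0.6075
  C_23 = −[(0.75)(-0.15) − (-0.15)(-0.35)] = 0.1650
  C_31 = (-0.15)(-0.40) − (-0.30)(0.80) = 0.3000
  C_32 = −[(0.75)(-0.40) − (-0.30)(0.00)] = 0.3000
  C_33 = (0.75)(0.80) − (-0.15)(0.00) = 0.6000
det(I−A) = Σ_j (I−A)_1j·C_1j = (0.75)(0.7000) + (-0.15)(0.1400) + (-0.30)(0.2800) = 0.4200
adj(I−A) = Cᵀ =
  [ 0.7000   0.1875   0.3000]
  [ 0.1400   0.6075   0.3000]
  [ 0.2800   0.1650   0.6000]
(I − A)⁻¹ = adj(I−A) / det(I−A) ≈
  [   1.6667     0.4464     0.7143]
  [   0.3333     1.4464     0.7143]
  [   0.6667     0.3929     1.4286]
The output multiplier for sector j is the column-j sum of the Leontief inverse (I − A)⁻¹ = adj(I−A) / det(I−A).
Column 2 of adj(I−A): (0.1875, 0.6075, 0.1650); det(I−A) = 0.4200.
m_2 = (0.1875 + 0.6075 + 0.1650) / 0.4200 = 0.96 / 0.4200 ≈ 2.286.

m_2 = 2.286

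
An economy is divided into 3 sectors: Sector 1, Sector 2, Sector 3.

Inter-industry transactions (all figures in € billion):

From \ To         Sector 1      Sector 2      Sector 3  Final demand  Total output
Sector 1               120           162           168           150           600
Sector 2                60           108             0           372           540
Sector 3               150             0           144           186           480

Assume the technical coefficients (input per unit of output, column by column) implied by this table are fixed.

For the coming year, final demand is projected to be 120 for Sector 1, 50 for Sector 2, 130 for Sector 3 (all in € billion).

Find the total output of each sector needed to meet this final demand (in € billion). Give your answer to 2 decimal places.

Technical coefficients a_ij = z_ij / X_j:
  a_11 = 120/600 = 0.20, a_21 = 60/600 = 0.10, a_31 = 150/600 = 0.25
  a_12 = 162/540 = 0.30, a_22 = 108/540 = 0.20, a_32 = 0/540 = 0.00
  a_13 = 168/480 = 0.35, a_23 = 0/480 = 0.00, a_33 = 144/480 = 0.30
I − A =
  [   0.80    -0.30    -0.35]
  [  -0.10     0.80     0.00]
  [  -0.25     0.00     0.70]
Cofactors of I−A, C_ij = (−1)^(i+j)·(minor ij) (rows/columns in the sector order above):
  C_11 = (0.80)(0.70) − (0.00)(0.00) = 0.5600
  C_12 = −[(-0.10)(0.70) − (0.00)(-0.25)] = 0.0700
  C_13 = (-0.10)(0.00) − (0.80)(-0.25) = 0.2000
  C_21 = −[(-0.30)(0.70) − (-0.35)(0.00)] = 0.2100
  C_22 = (0.80)(0.70) − (-0.35)(-0.25) = 0.4725
  C_23 = −[(0.80)(0.00) − (-0.30)(-0.25)] = 0.0750
  C_31 = (-0.30)(0.00) − (-0.35)(0.80) = 0.2800
  C_32 = −[(0.80)(0.00) − (-0.35)(-0.10)] = 0.0350
  C_33 = (0.80)(0.80) − (-0.30)(-0.10) = 0.6100
det(I−A) = Σ_j (I−A)_1j·C_1j = (0.80)(0.5600) + (-0.30)(0.0700) + (-0.35)(0.2000) = 0.3570
adj(I−A) = Cᵀ =
  [ 0.5600   0.2100   0.2800]
  [ 0.0700   0.4725   0.0350]
  [ 0.2000   0.0750   0.6100]
(I − A)⁻¹ = adj(I−A) / det(I−A) ≈
  [   1.5686     0.5882     0.7843]
  [   0.1961     1.3235     0.0980]
  [   0.5602     0.2101     1.7087]
x = (I − A)⁻¹ d = adj(I−A)·d / det(I−A), with det(I−A) = 0.3570:
  x_1 = (0.5600·120 + 0.2100·50 + 0.2800·130) / 0.3570 = 114.10 / 0.3570 ≈ 319.61
  x_2 = (0.0700·120 + 0.4725·50 + 0.0350·130) / 0.3570 = 36.575 / 0.3570 ≈ 102.45
  x_3 = (0.2000·120 + 0.0750·50 + 0.6100·130) / 0.3570 = 107.05 / 0.3570 ≈ 299.86

x_1 = 319.61, x_2 = 102.45, x_3 = 299.86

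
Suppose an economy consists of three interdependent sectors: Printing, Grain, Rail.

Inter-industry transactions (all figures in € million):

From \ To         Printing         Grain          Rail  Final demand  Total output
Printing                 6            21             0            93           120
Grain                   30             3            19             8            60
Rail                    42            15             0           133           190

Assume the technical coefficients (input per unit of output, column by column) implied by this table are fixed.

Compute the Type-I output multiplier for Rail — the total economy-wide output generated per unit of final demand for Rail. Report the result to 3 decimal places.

Technical coefficients a_ij = z_ij / X_j:
  a_11 = 6/120 = 0.05, a_21 = 30/120 = 0.25, a_31 = 42/120 = 0.35
  a_12 = 21/60 = 0.35, a_22 = 3/60 = 0.05, a_32 = 15/60 = 0.25
  a_13 = 0/190 = 0.00, a_23 = 19/190 = 0.10, a_33 = 0/190 = 0.00
I − A =
  [   0.95    -0.35     0.00]
  [  -0.25     0.95    -0.10]
  [  -0.35    -0.25     1.00]
Cofactors of I−A, C_ij = (−1)^(i+j)·(minor ij) (rows/columns in the sector order above):
  C_11 = (0.95)(1.00) − (-0.10)(-0.25) = 0.9250
  C_12 = −[(-0.25)(1.00) − (-0.10)(-0.35)] = 0.2850
  C_13 = (-0.25)(-0.25) − (0.95)(-0.35) = 0.3950
  C_21 = −[(-0.35)(1.00) − (0.00)(-0.25)] = 0.3500
  C_22 = (0.95)(1.00) − (0.00)(-0.35) = 0.9500
  C_23 = −[(0.95)(-0.25) − (-0.35)(-0.35)] = 0.3600
  C_31 = (-0.35)(-0.10) − (0.00)(0.95) = 0.0350
  C_32 = −[(0.95)(-0.10) − (0.00)(-0.25)] = 0.0950
  C_33 = (0.95)(0.95) − (-0.35)(-0.25) = 0.8150
det(I−A) = Σ_j (I−A)_1j·C_1j = (0.95)(0.9250) + (-0.35)(0.2850) + (0.00)(0.3950) = 0.7790
adj(I−A) = Cᵀ =
  [ 0.9250   0.3500   0.0350]
  [ 0.2850   0.9500   0.0950]
  [ 0.3950   0.3600   0.8150]
(I − A)⁻¹ = adj(I−A) / det(I−A) ≈
  [   1.1874     0.4493     0.0449]
  [   0.3659     1.2195     0.1220]
  [   0.5071     0.4621     1.0462]
The output multiplier for sector j is the column-j sum of the Leontief inverse (I − A)⁻¹ = adj(I−A) / det(I−A).
Column 3 of adj(I−A): (0.0350, 0.0950, 0.8150); det(I−A) = 0.7790.
m_3 = (0.0350 + 0.0950 + 0.8150) / 0.7790 = 0.945 / 0.7790 ≈ 1.213.

m_3 = 1.213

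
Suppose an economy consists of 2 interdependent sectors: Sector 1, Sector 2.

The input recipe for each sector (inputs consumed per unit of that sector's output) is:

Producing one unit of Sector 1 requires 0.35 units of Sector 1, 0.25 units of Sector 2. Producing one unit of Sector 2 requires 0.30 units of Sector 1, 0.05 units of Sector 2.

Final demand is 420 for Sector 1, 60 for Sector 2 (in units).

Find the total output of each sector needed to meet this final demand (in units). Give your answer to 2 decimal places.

x_1 = 768.66, x_2 = 265.44

I − A =
  [   0.65    -0.30]
  [  -0.25     0.95]
det(I−A) = (0.65)(0.95) − (-0.30)(-0.25) = 0.5425
adj(I−A) = [[0.95, 0.30], [0.25, 0.65]]
(I − A)⁻¹ = adj(I−A) / det(I−A) ≈
  [   1.7512     0.5530]
  [   0.4608     1.1982]
x = (I − A)⁻¹ d = adj(I−A)·d / det(I−A), with det(I−A) = 0.5425:
  x_1 = (0.95·420 + 0.30·60) / 0.5425 = 417.00 / 0.5425 ≈ 768.66
  x_2 = (0.25·420 + 0.65·60) / 0.5425 = 144.00 / 0.5425 ≈ 265.44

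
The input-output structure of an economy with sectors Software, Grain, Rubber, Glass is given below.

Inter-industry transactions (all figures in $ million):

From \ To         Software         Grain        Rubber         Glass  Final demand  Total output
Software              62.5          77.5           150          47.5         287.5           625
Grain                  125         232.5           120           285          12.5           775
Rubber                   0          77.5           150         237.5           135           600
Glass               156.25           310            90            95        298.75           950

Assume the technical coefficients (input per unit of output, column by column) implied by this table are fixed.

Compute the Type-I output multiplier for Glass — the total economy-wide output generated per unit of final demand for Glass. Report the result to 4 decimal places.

Technical coefficients a_ij = z_ij / X_j:
  a_11 = 62.5/625 = 0.10, a_21 = 125/625 = 0.20, a_31 = 0/625 = 0.00, a_41 = 156.25/625 = 0.25
  a_12 = 77.5/775 = 0.10, a_22 = 232.5/775 = 0.30, a_32 = 77.5/775 = 0.10, a_42 = 310/775 = 0.40
  a_13 = 150/600 = 0.25, a_23 = 120/600 = 0.20, a_33 = 150/600 = 0.25, a_43 = 90/600 = 0.15
  a_14 = 47.5/950 = 0.05, a_24 = 285/950 = 0.30, a_34 = 237.5/950 = 0.25, a_44 = 95/950 = 0.10
I − A =
  [   0.90    -0.10    -0.25    -0.05]
  [  -0.20     0.70    -0.20    -0.30]
  [   0.00    -0.10     0.75    -0.25]
  [  -0.25    -0.40    -0.15     0.90]
Compute the cofactors C_ij = (−1)^(i+j)·(3×3 minor ij) of I−A; the adjugate is their transpose:
adj(I−A) = Cᵀ =
  [ 0.31375   0.12700   0.15925   0.10400]
  [ 0.19625   0.54875   0.26525   0.26750]
  [ 0.08925   0.17600   0.42075   0.18050]
  [ 0.18925   0.30850   0.23225   0.43450]
det(I−A) = Σ_j (I−A)_1j·C_1j = (0.90)(0.31375) + (-0.10)(0.19625) + (-0.25)(0.08925) + (-0.05)(0.18925) = 0.230975
(I − A)⁻¹ = adj(I−A) / det(I−A) ≈
  [   1.35837     0.54984     0.68947     0.45027]
  [   0.84966     2.37580     1.14839     1.15813]
  [   0.38641     0.76199     1.82163     0.78147]
  [   0.81935     1.33564     1.00552     1.88116]
The output multiplier for sector j is the column-j sum of the Leontief inverse (I − A)⁻¹ = adj(I−A) / det(I−A).
Column 4 of adj(I−A): (0.10400, 0.26750, 0.18050, 0.43450); det(I−A) = 0.230975.
m_4 = (0.10400 + 0.26750 + 0.18050 + 0.43450) / 0.230975 = 0.9865 / 0.230975 ≈ 4.2710.

m_4 = 4.2710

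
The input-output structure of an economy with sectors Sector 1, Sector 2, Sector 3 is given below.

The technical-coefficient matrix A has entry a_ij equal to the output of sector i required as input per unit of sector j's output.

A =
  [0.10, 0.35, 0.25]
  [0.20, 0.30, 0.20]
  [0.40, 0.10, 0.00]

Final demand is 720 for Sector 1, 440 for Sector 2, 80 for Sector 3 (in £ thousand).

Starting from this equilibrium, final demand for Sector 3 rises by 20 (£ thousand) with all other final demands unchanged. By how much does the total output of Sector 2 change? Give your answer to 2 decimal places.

Δx_2 = 10.48

I − A =
  [   0.90    -0.35    -0.25]
  [  -0.20     0.70    -0.20]
  [  -0.40    -0.10     1.00]
Cofactors of I−A, C_ij = (−1)^(i+j)·(minor ij) (rows/columns in the sector order above):
  C_11 = (0.70)(1.00) − (-0.20)(-0.10) = 0.6800
  C_12 = −[(-0.20)(1.00) − (-0.20)(-0.40)] = 0.2800
  C_13 = (-0.20)(-0.10) − (0.70)(-0.40) = 0.3000
  C_21 = −[(-0.35)(1.00) − (-0.25)(-0.10)] = 0.3750
  C_22 = (0.90)(1.00) − (-0.25)(-0.40) = 0.8000
  C_23 = −[(0.90)(-0.10) − (-0.35)(-0.40)] = 0.2300
  C_31 = (-0.35)(-0.20) − (-0.25)(0.70) = 0.2450
  C_32 = −[(0.90)(-0.20) − (-0.25)(-0.20)] = 0.2300
  C_33 = (0.90)(0.70) − (-0.35)(-0.20) = 0.5600
det(I−A) = Σ_j (I−A)_1j·C_1j = (0.90)(0.6800) + (-0.35)(0.2800) + (-0.25)(0.3000) = 0.4390
adj(I−A) = Cᵀ =
  [ 0.6800   0.3750   0.2450]
  [ 0.2800   0.8000   0.2300]
  [ 0.3000   0.2300   0.5600]
(I − A)⁻¹ = adj(I−A) / det(I−A) ≈
  [   1.5490     0.8542     0.5581]
  [   0.6378     1.8223     0.5239]
  [   0.6834     0.5239     1.2756]
Δx = (I − A)⁻¹ Δd with Δd having +20 in the Sector 3 component and 0 elsewhere.
So Δx_2 = L_23 · (+20), where L_23 = adj(I−A)_23 / det(I−A) = 0.2300 / 0.4390.
Δx_2 = 0.2300 × (+20) / 0.4390 = 4.60 / 0.4390 ≈ 10.48.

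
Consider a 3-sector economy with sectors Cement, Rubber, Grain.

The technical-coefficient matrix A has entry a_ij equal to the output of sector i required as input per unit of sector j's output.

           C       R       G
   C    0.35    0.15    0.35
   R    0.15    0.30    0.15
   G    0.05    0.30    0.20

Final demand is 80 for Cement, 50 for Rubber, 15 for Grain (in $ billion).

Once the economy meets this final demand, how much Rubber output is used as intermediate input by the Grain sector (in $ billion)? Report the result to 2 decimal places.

z_RG = 12.00

I − A =
  [   0.65    -0.15    -0.35]
  [  -0.15     0.70    -0.15]
  [  -0.05    -0.30     0.80]
Cofactors of I−A, C_ij = (−1)^(i+j)·(minor ij) (rows/columns in the sector order above):
  C_11 = (0.70)(0.80) − (-0.15)(-0.30) = 0.5150
  C_12 = −[(-0.15)(0.80) − (-0.15)(-0.05)] = 0.1275
  C_13 = (-0.15)(-0.30) − (0.70)(-0.05) = 0.0800
  C_21 = −[(-0.15)(0.80) − (-0.35)(-0.30)] = 0.2250
  C_22 = (0.65)(0.80) − (-0.35)(-0.05) = 0.5025
  C_23 = −[(0.65)(-0.30) − (-0.15)(-0.05)] = 0.2025
  C_31 = (-0.15)(-0.15) − (-0.35)(0.70) = 0.2675
  C_32 = −[(0.65)(-0.15) − (-0.35)(-0.15)] = 0.1500
  C_33 = (0.65)(0.70) − (-0.15)(-0.15) = 0.4325
det(I−A) = Σ_j (I−A)_1j·C_1j = (0.65)(0.5150) + (-0.15)(0.1275) + (-0.35)(0.0800) = 0.287625
adj(I−A) = Cᵀ =
  [ 0.5150   0.2250   0.2675]
  [ 0.1275   0.5025   0.1500]
  [ 0.0800   0.2025   0.4325]
(I − A)⁻¹ = adj(I−A) / det(I−A) ≈
  [   1.7905     0.7823     0.9300]
  [   0.4433     1.7471     0.5215]
  [   0.2781     0.7040     1.5037]
First solve x = (I − A)⁻¹ d = adj(I−A)·d / det(I−A); in particular x_G = (0.0800·80 + 0.2025·50 + 0.4325·15) / 0.287625 = 23.0125 / 0.287625 ≈ 80.0087.
Intermediate flow from R to G: z_RG = a_RG · x_G = 0.15 × 23.0125 / 0.287625 = 3.451875 / 0.287625 ≈ 12.00.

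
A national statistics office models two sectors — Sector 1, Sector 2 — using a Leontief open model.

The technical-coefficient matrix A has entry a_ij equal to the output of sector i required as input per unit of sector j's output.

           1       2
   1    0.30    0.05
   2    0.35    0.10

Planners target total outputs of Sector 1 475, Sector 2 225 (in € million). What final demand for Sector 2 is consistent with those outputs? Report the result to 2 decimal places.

I − A =
  [   0.70    -0.05]
  [  -0.35     0.90]
d = (I − A) x:
  d_1 = (+0.70)·475 + (-0.05)·225 = 321.25
  d_2 = (-0.35)·475 + (+0.90)·225 = 36.25

d_2 = 36.25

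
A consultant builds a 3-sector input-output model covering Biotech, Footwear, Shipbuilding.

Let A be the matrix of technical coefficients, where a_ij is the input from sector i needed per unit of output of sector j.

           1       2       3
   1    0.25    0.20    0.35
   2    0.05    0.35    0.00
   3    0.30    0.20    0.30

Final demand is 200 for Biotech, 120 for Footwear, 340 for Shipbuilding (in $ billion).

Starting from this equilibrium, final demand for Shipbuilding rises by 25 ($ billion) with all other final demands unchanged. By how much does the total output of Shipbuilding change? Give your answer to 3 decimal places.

I − A =
  [   0.75    -0.20    -0.35]
  [  -0.05     0.65     0.00]
  [  -0.30    -0.20     0.70]
Cofactors of I−A, C_ij = (−1)^(i+j)·(minor ij) (rows/columns in the sector order above):
  C_11 = (0.65)(0.70) − (0.00)(-0.20) = 0.4550
  C_12 = −[(-0.05)(0.70) − (0.00)(-0.30)] = 0.0350
  C_13 = (-0.05)(-0.20) − (0.65)(-0.30) = 0.2050
  C_21 = −[(-0.20)(0.70) − (-0.35)(-0.20)] = 0.2100
  C_22 = (0.75)(0.70) − (-0.35)(-0.30) = 0.4200
  C_23 = −[(0.75)(-0.20) − (-0.20)(-0.30)] = 0.2100
  C_31 = (-0.20)(0.00) − (-0.35)(0.65) = 0.2275
  C_32 = −[(0.75)(0.00) − (-0.35)(-0.05)] = 0.0175
  C_33 = (0.75)(0.65) − (-0.20)(-0.05) = 0.4775
det(I−A) = Σ_j (I−A)_1j·C_1j = (0.75)(0.4550) + (-0.20)(0.0350) + (-0.35)(0.2050) = 0.2625
adj(I−A) = Cᵀ =
  [ 0.4550   0.2100   0.2275]
  [ 0.0350   0.4200   0.0175]
  [ 0.2050   0.2100   0.4775]
(I − A)⁻¹ = adj(I−A) / det(I−A) ≈
  [   1.7333     0.8000     0.8667]
  [   0.1333     1.6000     0.0667]
  [   0.7810     0.8000     1.8190]
Δx = (I − A)⁻¹ Δd with Δd having +25 in the Shipbuilding component and 0 elsewhere.
So Δx_3 = L_33 · (+25), where L_33 = adj(I−A)_33 / det(I−A) = 0.4775 / 0.2625.
Δx_3 = 0.4775 × (+25) / 0.2625 = 11.9375 / 0.2625 ≈ 45.476.

Δx_3 = 45.476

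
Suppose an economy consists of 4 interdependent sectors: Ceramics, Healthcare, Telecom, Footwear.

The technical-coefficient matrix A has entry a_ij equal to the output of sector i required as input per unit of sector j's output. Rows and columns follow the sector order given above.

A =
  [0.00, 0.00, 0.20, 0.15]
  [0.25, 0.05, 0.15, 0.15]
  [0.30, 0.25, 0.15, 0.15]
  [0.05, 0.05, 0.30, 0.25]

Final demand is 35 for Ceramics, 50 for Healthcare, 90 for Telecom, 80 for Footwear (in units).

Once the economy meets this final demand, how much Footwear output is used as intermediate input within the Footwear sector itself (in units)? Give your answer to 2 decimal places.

z_FF = 53.98

I − A =
  [   1.00     0.00    -0.20    -0.15]
  [  -0.25     0.95    -0.15    -0.15]
  [  -0.30    -0.25     0.85    -0.15]
  [  -0.05    -0.05    -0.30     0.75]
Compute the cofactors C_ij = (−1)^(i+j)·(3×3 minor ij) of I−A; the adjugate is their transpose:
adj(I−A) = Cᵀ =
  [ 0.516000   0.056625   0.184875   0.151500]
  [ 0.202875   0.526125   0.206625   0.187125]
  [ 0.269250   0.195375   0.696000   0.232125]
  [ 0.155625   0.117000   0.304500   0.700500]
det(I−A) = Σ_j (I−A)_1j·C_1j = (1.00)(0.516000) + (0.00)(0.202875) + (-0.20)(0.269250) + (-0.15)(0.155625) = 0.43880625
(I − A)⁻¹ = adj(I−A) / det(I−A) ≈
  [   1.1759     0.1290     0.4213     0.3453]
  [   0.4623     1.1990     0.4709     0.4264]
  [   0.6136     0.4452     1.5861     0.5290]
  [   0.3547     0.2666     0.6939     1.5964]
First solve x = (I − A)⁻¹ d = adj(I−A)·d / det(I−A); in particular x_F = (0.155625·35 + 0.117000·50 + 0.304500·90 + 0.700500·80) / 0.43880625 = 94.741875 / 0.43880625 ≈ 215.9082.
Intermediate flow from F to F: z_FF = a_FF · x_F = 0.25 × 94.741875 / 0.43880625 = 23.68546875 / 0.43880625 ≈ 53.98.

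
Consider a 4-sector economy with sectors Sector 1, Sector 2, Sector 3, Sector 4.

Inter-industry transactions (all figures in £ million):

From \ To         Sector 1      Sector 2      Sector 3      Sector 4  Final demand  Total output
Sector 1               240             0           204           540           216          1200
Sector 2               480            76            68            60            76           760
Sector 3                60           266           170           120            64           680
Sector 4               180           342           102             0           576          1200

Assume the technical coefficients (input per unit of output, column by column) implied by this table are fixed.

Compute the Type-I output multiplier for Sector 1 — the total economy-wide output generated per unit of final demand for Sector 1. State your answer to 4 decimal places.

Technical coefficients a_ij = z_ij / X_j:
  a_11 = 240/1200 = 0.20, a_21 = 480/1200 = 0.40, a_31 = 60/1200 = 0.05, a_41 = 180/1200 = 0.15
  a_12 = 0/760 = 0.00, a_22 = 76/760 = 0.10, a_32 = 266/760 = 0.35, a_42 = 342/760 = 0.45
  a_13 = 204/680 = 0.30, a_23 = 68/680 = 0.10, a_33 = 170/680 = 0.25, a_43 = 102/680 = 0.15
  a_14 = 540/1200 = 0.45, a_24 = 60/1200 = 0.05, a_34 = 120/1200 = 0.10, a_44 = 0/1200 = 0.00
I − A =
  [   0.80     0.00    -0.30    -0.45]
  [  -0.40     0.90    -0.10    -0.05]
  [  -0.05    -0.35     0.75    -0.10]
  [  -0.15    -0.45    -0.15     1.00]
Compute the cofactors C_ij = (−1)^(i+j)·(3×3 minor ij) of I−A; the adjugate is their transpose:
adj(I−A) = Cᵀ =
  [ 0.60250   0.29400   0.34425   0.32025]
  [ 0.30650   0.51450   0.22850   0.18650]
  [ 0.21800   0.30250   0.56025   0.16925]
  [ 0.26100   0.32100   0.23850   0.45650]
det(I−A) = Σ_j (I−A)_1j·C_1j = (0.80)(0.60250) + (0.00)(0.30650) + (-0.30)(0.21800) + (-0.45)(0.26100) = 0.29915
(I − A)⁻¹ = adj(I−A) / det(I−A) ≈
  [   2.01404     0.98278     1.15076     1.07053]
  [   1.02457     1.71987     0.76383     0.62343]
  [   0.72873     1.01120     1.87281     0.56577]
  [   0.87247     1.07304     0.79726     1.52599]
The output multiplier for sector j is the column-j sum of the Leontief inverse (I − A)⁻¹ = adj(I−A) / det(I−A).
Column 1 of adj(I−A): (0.60250, 0.30650, 0.21800, 0.26100); det(I−A) = 0.29915.
m_1 = (0.60250 + 0.30650 + 0.21800 + 0.26100) / 0.29915 = 1.388 / 0.29915 ≈ 4.6398.

m_1 = 4.6398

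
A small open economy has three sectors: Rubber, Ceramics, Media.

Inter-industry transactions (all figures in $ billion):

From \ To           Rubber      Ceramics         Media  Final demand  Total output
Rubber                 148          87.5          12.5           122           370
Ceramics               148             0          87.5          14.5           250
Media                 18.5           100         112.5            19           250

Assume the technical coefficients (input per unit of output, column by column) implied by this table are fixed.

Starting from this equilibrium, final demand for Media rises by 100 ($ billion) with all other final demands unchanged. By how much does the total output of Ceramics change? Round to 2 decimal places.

Δx_2 = 150.94

Technical coefficients a_ij = z_ij / X_j:
  a_11 = 148/370 = 0.40, a_21 = 148/370 = 0.40, a_31 = 18.5/370 = 0.05
  a_12 = 87.5/250 = 0.35, a_22 = 0/250 = 0.00, a_32 = 100/250 = 0.40
  a_13 = 12.5/250 = 0.05, a_23 = 87.5/250 = 0.35, a_33 = 112.5/250 = 0.45
I − A =
  [   0.60    -0.35    -0.05]
  [  -0.40     1.00    -0.35]
  [  -0.05    -0.40     0.55]
Cofactors of I−A, C_ij = (−1)^(i+j)·(minor ij) (rows/columns in the sector order above):
  C_11 = (1.00)(0.55) − (-0.35)(-0.40) = 0.4100
  C_12 = −[(-0.40)(0.55) − (-0.35)(-0.05)] = 0.2375
  C_13 = (-0.40)(-0.40) − (1.00)(-0.05) = 0.2100
  C_21 = −[(-0.35)(0.55) − (-0.05)(-0.40)] = 0.2125
  C_22 = (0.60)(0.55) − (-0.05)(-0.05) = 0.3275
  C_23 = −[(0.60)(-0.40) − (-0.35)(-0.05)] = 0.2575
  C_31 = (-0.35)(-0.35) − (-0.05)(1.00) = 0.1725
  C_32 = −[(0.60)(-0.35) − (-0.05)(-0.40)] = 0.2300
  C_33 = (0.60)(1.00) − (-0.35)(-0.40) = 0.4600
det(I−A) = Σ_j (I−A)_1j·C_1j = (0.60)(0.4100) + (-0.35)(0.2375) + (-0.05)(0.2100) = 0.152375
adj(I−A) = Cᵀ =
  [ 0.4100   0.2125   0.1725]
  [ 0.2375   0.3275   0.2300]
  [ 0.2100   0.2575   0.4600]
(I − A)⁻¹ = adj(I−A) / det(I−A) ≈
  [   2.6907     1.3946     1.1321]
  [   1.5587     2.1493     1.5094]
  [   1.3782     1.6899     3.0189]
Δx = (I − A)⁻¹ Δd with Δd having +100 in the Media component and 0 elsewhere.
So Δx_2 = L_23 · (+100), where L_23 = adj(I−A)_23 / det(I−A) = 0.2300 / 0.152375.
Δx_2 = 0.2300 × (+100) / 0.152375 = 23.00 / 0.152375 ≈ 150.94.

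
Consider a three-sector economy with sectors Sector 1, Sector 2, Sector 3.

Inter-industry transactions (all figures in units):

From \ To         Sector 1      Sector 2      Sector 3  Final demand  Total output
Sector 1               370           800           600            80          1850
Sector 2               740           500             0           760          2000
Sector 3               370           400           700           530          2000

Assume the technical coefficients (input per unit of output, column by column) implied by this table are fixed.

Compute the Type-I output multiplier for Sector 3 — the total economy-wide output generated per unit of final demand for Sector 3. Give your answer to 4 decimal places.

m_3 = 3.6175

Technical coefficients a_ij = z_ij / X_j:
  a_11 = 370/1850 = 0.20, a_21 = 740/1850 = 0.40, a_31 = 370/1850 = 0.20
  a_12 = 800/2000 = 0.40, a_22 = 500/2000 = 0.25, a_32 = 400/2000 = 0.20
  a_13 = 600/2000 = 0.30, a_23 = 0/2000 = 0.00, a_33 = 700/2000 = 0.35
I − A =
  [   0.80    -0.40    -0.30]
  [  -0.40     0.75     0.00]
  [  -0.20    -0.20     0.65]
Cofactors of I−A, C_ij = (−1)^(i+j)·(minor ij) (rows/columns in the sector order above):
  C_11 = (0.75)(0.65) − (0.00)(-0.20) = 0.4875
  C_12 = −[(-0.40)(0.65) − (0.00)(-0.20)] = 0.2600
  C_13 = (-0.40)(-0.20) − (0.75)(-0.20) = 0.2300
  C_21 = −[(-0.40)(0.65) − (-0.30)(-0.20)] = 0.3200
  C_22 = (0.80)(0.65) − (-0.30)(-0.20) = 0.4600
  C_23 = −[(0.80)(-0.20) − (-0.40)(-0.20)] = 0.2400
  C_31 = (-0.40)(0.00) − (-0.30)(0.75) = 0.2250
  C_32 = −[(0.80)(0.00) − (-0.30)(-0.40)] = 0.1200
  C_33 = (0.80)(0.75) − (-0.40)(-0.40) = 0.4400
det(I−A) = Σ_j (I−A)_1j·C_1j = (0.80)(0.4875) + (-0.40)(0.2600) + (-0.30)(0.2300) = 0.2170
adj(I−A) = Cᵀ =
  [ 0.4875   0.3200   0.2250]
  [ 0.2600   0.4600   0.1200]
  [ 0.2300   0.2400   0.4400]
(I − A)⁻¹ = adj(I−A) / det(I−A) ≈
  [   2.24654     1.47465     1.03687]
  [   1.19816     2.11982     0.55300]
  [   1.05991     1.10599     2.02765]
The output multiplier for sector j is the column-j sum of the Leontief inverse (I − A)⁻¹ = adj(I−A) / det(I−A).
Column 3 of adj(I−A): (0.2250, 0.1200, 0.4400); det(I−A) = 0.2170.
m_3 = (0.2250 + 0.1200 + 0.4400) / 0.2170 = 0.785 / 0.2170 ≈ 3.6175.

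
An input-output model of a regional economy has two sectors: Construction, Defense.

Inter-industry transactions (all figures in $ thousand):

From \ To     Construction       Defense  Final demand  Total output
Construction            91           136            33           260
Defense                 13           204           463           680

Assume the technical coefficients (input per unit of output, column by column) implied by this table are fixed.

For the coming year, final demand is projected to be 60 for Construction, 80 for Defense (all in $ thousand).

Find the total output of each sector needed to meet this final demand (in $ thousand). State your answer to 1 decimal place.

x_C = 130.3, x_D = 123.6

Technical coefficients a_ij = z_ij / X_j:
  a_CC = 91/260 = 0.35, a_DC = 13/260 = 0.05
  a_CD = 136/680 = 0.20, a_DD = 204/680 = 0.30
I − A =
  [   0.65    -0.20]
  [  -0.05     0.70]
det(I−A) = (0.65)(0.70) − (-0.20)(-0.05) = 0.4450
adj(I−A) = [[0.70, 0.20], [0.05, 0.65]]
(I − A)⁻¹ = adj(I−A) / det(I−A) ≈
  [   1.5730     0.4494]
  [   0.1124     1.4607]
x = (I − A)⁻¹ d = adj(I−A)·d / det(I−A), with det(I−A) = 0.4450:
  x_C = (0.70·60 + 0.20·80) / 0.4450 = 58.00 / 0.4450 ≈ 130.3
  x_D = (0.05·60 + 0.65·80) / 0.4450 = 55.00 / 0.4450 ≈ 123.6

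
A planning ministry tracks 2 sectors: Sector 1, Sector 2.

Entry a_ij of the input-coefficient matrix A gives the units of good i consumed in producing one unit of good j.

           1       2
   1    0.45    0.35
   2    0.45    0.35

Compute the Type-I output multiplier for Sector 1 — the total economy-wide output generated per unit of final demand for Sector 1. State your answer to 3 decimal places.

m_1 = 5.500

I − A =
  [   0.55    -0.35]
  [  -0.45     0.65]
det(I−A) = (0.55)(0.65) − (-0.35)(-0.45) = 0.2000
adj(I−A) = [[0.65, 0.35], [0.45, 0.55]]
(I − A)⁻¹ = adj(I−A) / det(I−A) ≈
  [   3.2500     1.7500]
  [   2.2500     2.7500]
The output multiplier for sector j is the column-j sum of the Leontief inverse (I − A)⁻¹ = adj(I−A) / det(I−A).
Column 1 of adj(I−A): (0.65, 0.45); det(I−A) = 0.2000.
m_1 = (0.65 + 0.45) / 0.2000 = 1.10 / 0.2000 = 5.500.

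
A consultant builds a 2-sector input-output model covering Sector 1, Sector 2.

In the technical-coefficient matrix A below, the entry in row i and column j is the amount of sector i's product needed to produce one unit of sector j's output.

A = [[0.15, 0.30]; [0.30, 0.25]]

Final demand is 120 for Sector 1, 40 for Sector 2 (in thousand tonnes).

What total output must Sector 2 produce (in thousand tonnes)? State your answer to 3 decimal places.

I − A =
  [   0.85    -0.30]
  [  -0.30     0.75]
det(I−A) = (0.85)(0.75) − (-0.30)(-0.30) = 0.5475
adj(I−A) = [[0.75, 0.30], [0.30, 0.85]]
(I − A)⁻¹ = adj(I−A) / det(I−A) ≈
  [   1.3699     0.5479]
  [   0.5479     1.5525]
x = (I − A)⁻¹ d = adj(I−A)·d / det(I−A), with det(I−A) = 0.5475:
  x_1 = (0.75·120 + 0.30·40) / 0.5475 = 102.00 / 0.5475 ≈ 186.301
  x_2 = (0.30·120 + 0.85·40) / 0.5475 = 70.00 / 0.5475 ≈ 127.854

x_2 = 127.854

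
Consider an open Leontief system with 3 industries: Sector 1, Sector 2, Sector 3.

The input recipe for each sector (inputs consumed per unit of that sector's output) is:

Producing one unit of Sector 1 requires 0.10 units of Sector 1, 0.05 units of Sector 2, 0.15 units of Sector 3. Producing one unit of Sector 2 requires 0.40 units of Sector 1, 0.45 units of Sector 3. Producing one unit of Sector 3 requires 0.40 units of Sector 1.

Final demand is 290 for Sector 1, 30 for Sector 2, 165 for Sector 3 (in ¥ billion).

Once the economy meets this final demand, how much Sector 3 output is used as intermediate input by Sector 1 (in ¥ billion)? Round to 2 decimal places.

I − A =
  [   0.90    -0.40    -0.40]
  [  -0.05     1.00     0.00]
  [  -0.15    -0.45     1.00]
Cofactors of I−A, C_ij = (−1)^(i+j)·(minor ij) (rows/columns in the sector order above):
  C_11 = (1.00)(1.00) − (0.00)(-0.45) = 1.0000
  C_12 = −[(-0.05)(1.00) − (0.00)(-0.15)] = 0.0500
  C_13 = (-0.05)(-0.45) − (1.00)(-0.15) = 0.1725
  C_21 = −[(-0.40)(1.00) − (-0.40)(-0.45)] = 0.5800
  C_22 = (0.90)(1.00) − (-0.40)(-0.15) = 0.8400
  C_23 = −[(0.90)(-0.45) − (-0.40)(-0.15)] = 0.4650
  C_31 = (-0.40)(0.00) − (-0.40)(1.00) = 0.4000
  C_32 = −[(0.90)(0.00) − (-0.40)(-0.05)] = 0.0200
  C_33 = (0.90)(1.00) − (-0.40)(-0.05) = 0.8800
det(I−A) = Σ_j (I−A)_1j·C_1j = (0.90)(1.0000) + (-0.40)(0.0500) + (-0.40)(0.1725) = 0.8110
adj(I−A) = Cᵀ =
  [ 1.0000   0.5800   0.4000]
  [ 0.0500   0.8400   0.0200]
  [ 0.1725   0.4650   0.8800]
(I − A)⁻¹ = adj(I−A) / det(I−A) ≈
  [   1.2330     0.7152     0.4932]
  [   0.0617     1.0358     0.0247]
  [   0.2127     0.5734     1.0851]
First solve x = (I − A)⁻¹ d = adj(I−A)·d / det(I−A); in particular x_1 = (1.0000·290 + 0.5800·30 + 0.4000·165) / 0.8110 = 373.40 / 0.8110 ≈ 460.4192.
Intermediate flow from 3 to 1: z_31 = a_31 · x_1 = 0.15 × 373.40 / 0.8110 = 56.01 / 0.8110 ≈ 69.06.

z_31 = 69.06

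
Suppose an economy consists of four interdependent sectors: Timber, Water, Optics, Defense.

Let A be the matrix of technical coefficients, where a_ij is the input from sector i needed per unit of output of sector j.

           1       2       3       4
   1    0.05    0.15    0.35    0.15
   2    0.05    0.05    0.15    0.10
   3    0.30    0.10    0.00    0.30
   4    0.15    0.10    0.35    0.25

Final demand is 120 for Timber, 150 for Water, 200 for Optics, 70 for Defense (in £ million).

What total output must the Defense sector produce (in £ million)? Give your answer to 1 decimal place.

x_4 = 450.1

I − A =
  [   0.95    -0.15    -0.35    -0.15]
  [  -0.05     0.95    -0.15    -0.10]
  [  -0.30    -0.10     1.00    -0.30]
  [  -0.15    -0.10    -0.35     0.75]
Compute the cofactors C_ij = (−1)^(i+j)·(3×3 minor ij) of I−A; the adjugate is their transpose:
adj(I−A) = Cᵀ =
  [ 0.583500   0.153750   0.320125   0.265250]
  [ 0.098250   0.480000   0.157750   0.146750]
  [ 0.260250   0.142500   0.637375   0.326000]
  [ 0.251250   0.161250   0.382500   0.772500]
det(I−A) = Σ_j (I−A)_1j·C_1j = (0.95)(0.583500) + (-0.15)(0.098250) + (-0.35)(0.260250) + (-0.15)(0.251250) = 0.4108125
(I − A)⁻¹ = adj(I−A) / det(I−A) ≈
  [   1.4204     0.3743     0.7792     0.6457]
  [   0.2392     1.1684     0.3840     0.3572]
  [   0.6335     0.3469     1.5515     0.7935]
  [   0.6116     0.3925     0.9311     1.8804]
x = (I − A)⁻¹ d = adj(I−A)·d / det(I−A), with det(I−A) = 0.4108125:
  x_1 = (0.583500·120 + 0.153750·150 + 0.320125·200 + 0.265250·70) / 0.4108125 = 175.675 / 0.4108125 ≈ 427.6
  x_2 = (0.098250·120 + 0.480000·150 + 0.157750·200 + 0.146750·70) / 0.4108125 = 125.6125 / 0.4108125 ≈ 305.8
  x_3 = (0.260250·120 + 0.142500·150 + 0.637375·200 + 0.326000·70) / 0.4108125 = 202.90 / 0.4108125 ≈ 493.9
  x_4 = (0.251250·120 + 0.161250·150 + 0.382500·200 + 0.772500·70) / 0.4108125 = 184.9125 / 0.4108125 ≈ 450.1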